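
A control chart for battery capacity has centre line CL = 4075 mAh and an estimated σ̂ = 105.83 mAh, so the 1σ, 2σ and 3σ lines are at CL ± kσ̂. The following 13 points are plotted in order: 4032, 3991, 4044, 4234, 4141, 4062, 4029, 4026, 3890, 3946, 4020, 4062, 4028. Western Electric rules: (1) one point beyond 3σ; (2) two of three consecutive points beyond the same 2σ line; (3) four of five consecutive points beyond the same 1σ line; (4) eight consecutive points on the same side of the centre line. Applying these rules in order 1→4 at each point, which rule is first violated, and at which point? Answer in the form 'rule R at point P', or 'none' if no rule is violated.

Zone of each point (C = within 1σ̂, B = 1σ̂–2σ̂, A = 2σ̂–3σ̂, * = beyond 3σ̂; sign = side of CL): 1:-C, 2:-C, 3:-C, 4:+B, 5:+C, 6:-C, 7:-C, 8:-C, 9:-B, 10:-B, 11:-C, 12:-C, 13:-C
Rule 4 (eight consecutive points on the same side of the centre line) is satisfied at point 13.

rule 4 at point 13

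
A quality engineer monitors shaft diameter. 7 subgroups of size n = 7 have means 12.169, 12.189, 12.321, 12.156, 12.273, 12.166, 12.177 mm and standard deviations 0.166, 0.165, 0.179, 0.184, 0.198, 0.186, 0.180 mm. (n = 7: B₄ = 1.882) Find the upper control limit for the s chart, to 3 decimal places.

s̄ = (0.166 + 0.165 + 0.179 + 0.184 + 0.198 + 0.186 + 0.180) / 7 = 0.1797
UCL_s = B₄·s̄ = 1.882 × 0.1797 = 0.3382

0.338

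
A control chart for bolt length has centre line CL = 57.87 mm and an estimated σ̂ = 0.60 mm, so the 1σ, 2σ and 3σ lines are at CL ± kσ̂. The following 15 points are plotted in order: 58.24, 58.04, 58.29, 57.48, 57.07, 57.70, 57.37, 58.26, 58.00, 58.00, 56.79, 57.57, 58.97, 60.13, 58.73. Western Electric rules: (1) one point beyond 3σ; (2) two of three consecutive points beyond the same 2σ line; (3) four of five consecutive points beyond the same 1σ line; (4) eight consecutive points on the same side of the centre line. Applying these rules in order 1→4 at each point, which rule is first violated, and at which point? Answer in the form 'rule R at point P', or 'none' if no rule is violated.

rule 1 at point 14

Zone of each point (C = within 1σ̂, B = 1σ̂–2σ̂, A = 2σ̂–3σ̂, * = beyond 3σ̂; sign = side of CL): 1:+C, 2:+C, 3:+C, 4:-C, 5:-B, 6:-C, 7:-C, 8:+C, 9:+C, 10:+C, 11:-B, 12:-C, 13:+B, 14:+*, 15:+B
Rule 1 (one point beyond the 3σ limits) is satisfied at point 14.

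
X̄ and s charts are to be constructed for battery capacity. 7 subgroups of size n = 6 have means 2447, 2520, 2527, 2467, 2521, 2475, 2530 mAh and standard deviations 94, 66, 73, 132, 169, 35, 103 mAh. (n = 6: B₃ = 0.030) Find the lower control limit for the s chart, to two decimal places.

2.88

s̄ = (94 + 66 + 73 + 132 + 169 + 35 + 103) / 7 = 96.0000
LCL_s = B₃·s̄ = 0.030 × 96.0000 = 2.8800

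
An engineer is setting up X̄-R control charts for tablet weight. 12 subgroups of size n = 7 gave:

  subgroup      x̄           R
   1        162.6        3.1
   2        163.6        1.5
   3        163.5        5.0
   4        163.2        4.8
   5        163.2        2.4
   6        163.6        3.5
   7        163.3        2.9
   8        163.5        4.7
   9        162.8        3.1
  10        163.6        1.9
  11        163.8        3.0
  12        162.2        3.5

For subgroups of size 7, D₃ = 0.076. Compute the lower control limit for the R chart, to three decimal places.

0.250

R̄ = (3.1 + 1.5 + 5.0 + 4.8 + 2.4 + 3.5 + 2.9 + 4.7 + 3.1 + 1.9 + 3.0 + 3.5) / 12 = 39.4000 / 12 = 3.2833
LCL_R = D₃·R̄ = 0.076 × 3.2833 = 0.2495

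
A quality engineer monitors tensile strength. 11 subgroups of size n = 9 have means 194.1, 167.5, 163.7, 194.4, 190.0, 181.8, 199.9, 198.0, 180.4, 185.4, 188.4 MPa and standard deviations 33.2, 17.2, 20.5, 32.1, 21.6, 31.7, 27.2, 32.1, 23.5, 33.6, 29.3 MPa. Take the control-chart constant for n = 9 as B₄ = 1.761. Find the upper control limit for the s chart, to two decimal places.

48.35

s̄ = (33.2 + 17.2 + 20.5 + 32.1 + 21.6 + 31.7 + 27.2 + 32.1 + 23.5 + 33.6 + 29.3) / 11 = 27.4545
UCL_s = B₄·s̄ = 1.761 × 27.4545 = 48.3475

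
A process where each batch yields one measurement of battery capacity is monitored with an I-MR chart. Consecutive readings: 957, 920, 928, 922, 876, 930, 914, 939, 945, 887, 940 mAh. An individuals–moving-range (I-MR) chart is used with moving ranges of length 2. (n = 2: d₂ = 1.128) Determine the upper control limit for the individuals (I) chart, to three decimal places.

1005.635

X̄ = (957 + 920 + 928 + 922 + 876 + 930 + 914 + 939 + 945 + 887 + 940) / 11 = 923.4545
Moving ranges: 37, 8, 6, 46, 54, 16, 25, 6, 58, 53; M̄R̄ = 309.0000 / 10 = 30.9000
UCL = X̄ + 3·M̄R̄/d₂ = 923.4545 + 3 × 30.9000 / 1.128 = 1005.6354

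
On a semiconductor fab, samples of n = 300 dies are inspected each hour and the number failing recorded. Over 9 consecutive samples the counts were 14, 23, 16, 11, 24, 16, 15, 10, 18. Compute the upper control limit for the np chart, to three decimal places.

p̄ = Σdᵢ / (k·n) = 147 / (9 × 300) = 0.05444
UCL = np̄ + 3·√(np̄(1−p̄)) = 16.3333 + 3 × √(16.3333×0.94556) = 16.3333 + 3 × 3.9299 = 28.1230

28.123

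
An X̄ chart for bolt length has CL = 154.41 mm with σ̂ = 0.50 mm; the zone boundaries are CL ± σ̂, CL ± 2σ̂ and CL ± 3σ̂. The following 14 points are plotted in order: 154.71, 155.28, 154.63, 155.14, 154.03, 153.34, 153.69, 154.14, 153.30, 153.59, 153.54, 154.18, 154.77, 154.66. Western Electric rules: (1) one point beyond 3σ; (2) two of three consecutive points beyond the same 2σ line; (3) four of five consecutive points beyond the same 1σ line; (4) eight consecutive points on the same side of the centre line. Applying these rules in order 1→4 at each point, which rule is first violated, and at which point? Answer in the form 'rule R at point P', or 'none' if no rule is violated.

Zone of each point (C = within 1σ̂, B = 1σ̂–2σ̂, A = 2σ̂–3σ̂, * = beyond 3σ̂; sign = side of CL): 1:+C, 2:+B, 3:+C, 4:+B, 5:-C, 6:-A, 7:-B, 8:-C, 9:-A, 10:-B, 11:-B, 12:-C, 13:+C, 14:+C
Rule 3 (four of five consecutive points beyond the same 1σ limit) is satisfied at point 10.

rule 3 at point 10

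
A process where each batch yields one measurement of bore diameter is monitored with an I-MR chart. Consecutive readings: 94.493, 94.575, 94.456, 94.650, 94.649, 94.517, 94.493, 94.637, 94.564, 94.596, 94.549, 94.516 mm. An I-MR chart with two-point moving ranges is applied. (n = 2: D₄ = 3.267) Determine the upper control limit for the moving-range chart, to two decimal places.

Moving ranges: 0.082, 0.119, 0.194, 0.001, 0.132, 0.024, 0.144, 0.073, 0.032, 0.047, 0.033; M̄R̄ = 0.8810 / 11 = 0.0801
UCL_MR = D₄·M̄R̄ = 3.267 × 0.0801 = 0.2617

0.26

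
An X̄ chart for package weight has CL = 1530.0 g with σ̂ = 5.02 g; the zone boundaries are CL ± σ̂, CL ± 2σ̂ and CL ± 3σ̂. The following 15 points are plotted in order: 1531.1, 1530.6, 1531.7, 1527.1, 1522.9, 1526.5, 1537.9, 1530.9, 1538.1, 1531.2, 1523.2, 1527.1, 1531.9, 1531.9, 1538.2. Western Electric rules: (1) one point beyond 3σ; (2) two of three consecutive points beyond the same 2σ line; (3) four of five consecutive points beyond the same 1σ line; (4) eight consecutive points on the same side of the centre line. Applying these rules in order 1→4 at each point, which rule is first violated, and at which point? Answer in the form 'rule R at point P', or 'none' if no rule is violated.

Zone of each point (C = within 1σ̂, B = 1σ̂–2σ̂, A = 2σ̂–3σ̂, * = beyond 3σ̂; sign = side of CL): 1:+C, 2:+C, 3:+C, 4:-C, 5:-B, 6:-C, 7:+B, 8:+C, 9:+B, 10:+C, 11:-B, 12:-C, 13:+C, 14:+C, 15:+B
No rule fires across all 15 points.

none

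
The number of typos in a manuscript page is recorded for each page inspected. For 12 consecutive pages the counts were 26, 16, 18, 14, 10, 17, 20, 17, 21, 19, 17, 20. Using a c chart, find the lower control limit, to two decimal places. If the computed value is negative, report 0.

c̄ = (26 + 16 + 18 + 14 + 10 + 17 + 20 + 17 + 21 + 19 + 17 + 20) / 12 = 215 / 12 = 17.9167
LCL = c̄ − 3√c̄ = 17.9167 − 3 × 4.2328 = 5.2182

5.22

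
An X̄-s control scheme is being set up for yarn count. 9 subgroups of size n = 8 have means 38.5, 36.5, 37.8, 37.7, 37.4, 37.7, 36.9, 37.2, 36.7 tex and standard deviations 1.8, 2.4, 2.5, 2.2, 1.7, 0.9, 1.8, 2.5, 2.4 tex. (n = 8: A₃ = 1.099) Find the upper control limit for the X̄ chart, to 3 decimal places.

39.600

X̄̄ = (38.5 + 36.5 + 37.8 + 37.7 + 37.4 + 37.7 + 36.9 + 37.2 + 36.7) / 9 = 37.3778
s̄ = (1.8 + 2.4 + 2.5 + 2.2 + 1.7 + 0.9 + 1.8 + 2.5 + 2.4) / 9 = 2.0222
UCL = X̄̄ + A₃·s̄ = 37.3778 + 1.099 × 2.0222 = 39.6002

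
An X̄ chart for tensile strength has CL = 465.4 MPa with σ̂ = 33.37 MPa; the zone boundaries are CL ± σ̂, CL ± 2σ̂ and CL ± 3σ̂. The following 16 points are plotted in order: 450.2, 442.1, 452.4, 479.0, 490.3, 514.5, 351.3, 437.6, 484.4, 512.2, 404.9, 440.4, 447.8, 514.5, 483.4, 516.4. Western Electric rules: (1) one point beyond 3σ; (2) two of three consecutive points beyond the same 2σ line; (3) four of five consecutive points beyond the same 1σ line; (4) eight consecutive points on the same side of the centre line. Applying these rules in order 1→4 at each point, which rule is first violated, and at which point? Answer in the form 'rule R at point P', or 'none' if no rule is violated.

rule 1 at point 7

Zone of each point (C = within 1σ̂, B = 1σ̂–2σ̂, A = 2σ̂–3σ̂, * = beyond 3σ̂; sign = side of CL): 1:-C, 2:-C, 3:-C, 4:+C, 5:+C, 6:+B, 7:-*, 8:-C, 9:+C, 10:+B, 11:-B, 12:-C, 13:-C, 14:+B, 15:+C, 16:+B
Rule 1 (one point beyond the 3σ limits) is satisfied at point 7.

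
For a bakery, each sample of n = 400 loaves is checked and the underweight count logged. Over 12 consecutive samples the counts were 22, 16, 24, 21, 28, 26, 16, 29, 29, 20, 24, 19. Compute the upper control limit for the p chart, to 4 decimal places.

p̄ = Σdᵢ / (k·n) = 274 / (12 × 400) = 0.05708
UCL = p̄ + 3·√(p̄(1−p̄)/n) = 0.05708 + 3 × √(0.05708×0.94292/400) = 0.05708 + 3 × 0.01160 = 0.09188

0.0919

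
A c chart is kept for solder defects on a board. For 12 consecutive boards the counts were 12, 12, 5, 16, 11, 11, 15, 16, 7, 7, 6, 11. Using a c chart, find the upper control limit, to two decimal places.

c̄ = (12 + 12 + 5 + 16 + 11 + 11 + 15 + 16 + 7 + 7 + 6 + 11) / 12 = 129 / 12 = 10.7500
UCL = c̄ + 3√c̄ = 10.7500 + 3 × √10.7500 = 10.7500 + 3 × 3.2787 = 20.5862

20.59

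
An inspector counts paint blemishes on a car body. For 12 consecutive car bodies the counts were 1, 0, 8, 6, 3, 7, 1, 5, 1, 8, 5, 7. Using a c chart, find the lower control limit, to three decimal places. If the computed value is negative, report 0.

0.000

c̄ = (1 + 0 + 8 + 6 + 3 + 7 + 1 + 5 + 1 + 8 + 5 + 7) / 12 = 52 / 12 = 4.3333
LCL = c̄ − 3√c̄ = 4.3333 − 3 × 2.0817 = -1.9117 → 0 (cannot be negative)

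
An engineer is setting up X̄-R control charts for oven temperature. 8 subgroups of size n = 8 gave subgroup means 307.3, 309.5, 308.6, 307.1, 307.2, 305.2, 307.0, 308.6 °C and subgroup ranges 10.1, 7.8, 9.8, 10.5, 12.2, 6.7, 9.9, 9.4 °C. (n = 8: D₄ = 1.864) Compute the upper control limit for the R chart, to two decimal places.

R̄ = (10.1 + 7.8 + 9.8 + 10.5 + 12.2 + 6.7 + 9.9 + 9.4) / 8 = 76.4000 / 8 = 9.5500
UCL_R = D₄·R̄ = 1.864 × 9.5500 = 17.8012

17.80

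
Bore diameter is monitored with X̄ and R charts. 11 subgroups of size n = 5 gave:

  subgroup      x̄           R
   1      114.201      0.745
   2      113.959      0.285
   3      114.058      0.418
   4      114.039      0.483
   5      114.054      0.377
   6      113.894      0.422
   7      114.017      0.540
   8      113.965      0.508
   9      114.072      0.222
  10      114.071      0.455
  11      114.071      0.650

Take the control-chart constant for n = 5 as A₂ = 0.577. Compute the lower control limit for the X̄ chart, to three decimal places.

113.769

X̄̄ = (114.201 + 113.959 + 114.058 + 114.039 + 114.054 + 113.894 + 114.017 + 113.965 + 114.072 + 114.071 + 114.071) / 11 = 1254.4010 / 11 = 114.0365
R̄ = (0.745 + 0.285 + 0.418 + 0.483 + 0.377 + 0.422 + 0.540 + 0.508 + 0.222 + 0.455 + 0.650) / 11 = 5.1050 / 11 = 0.4641
LCL = X̄̄ − A₂·R̄ = 114.0365 − 0.577 × 0.4641 = 113.7687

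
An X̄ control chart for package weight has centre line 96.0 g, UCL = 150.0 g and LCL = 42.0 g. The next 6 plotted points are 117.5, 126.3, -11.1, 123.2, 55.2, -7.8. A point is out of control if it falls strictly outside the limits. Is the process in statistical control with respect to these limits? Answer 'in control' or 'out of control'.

out of control

Compare each point to [42.0, 150.0]: sample 3 = -11.1 < LCL; sample 6 = -7.8 < LCL.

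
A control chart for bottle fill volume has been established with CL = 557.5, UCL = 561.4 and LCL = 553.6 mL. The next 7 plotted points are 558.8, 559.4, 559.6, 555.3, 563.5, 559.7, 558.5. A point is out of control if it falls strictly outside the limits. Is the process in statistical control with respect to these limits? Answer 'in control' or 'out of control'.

Compare each point to [553.6, 561.4]: sample 5 = 563.5 > UCL.

out of control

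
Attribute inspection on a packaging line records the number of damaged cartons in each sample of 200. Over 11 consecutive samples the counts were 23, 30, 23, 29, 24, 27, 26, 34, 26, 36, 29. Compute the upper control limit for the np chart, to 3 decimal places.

42.610

p̄ = Σdᵢ / (k·n) = 307 / (11 × 200) = 0.13955
UCL = np̄ + 3·√(np̄(1−p̄)) = 27.9091 + 3 × √(27.9091×0.86045) = 27.9091 + 3 × 4.9005 = 42.6105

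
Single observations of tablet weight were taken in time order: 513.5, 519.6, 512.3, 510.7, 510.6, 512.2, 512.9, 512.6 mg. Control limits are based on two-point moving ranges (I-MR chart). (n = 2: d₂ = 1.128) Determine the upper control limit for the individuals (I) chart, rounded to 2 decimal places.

519.77

X̄ = (513.5 + 519.6 + 512.3 + 510.7 + 510.6 + 512.2 + 512.9 + 512.6) / 8 = 513.0500
Moving ranges: 6.1, 7.3, 1.6, 0.1, 1.6, 0.7, 0.3; M̄R̄ = 17.7000 / 7 = 2.5286
UCL = X̄ + 3·M̄R̄/d₂ = 513.0500 + 3 × 2.5286 / 1.128 = 519.7749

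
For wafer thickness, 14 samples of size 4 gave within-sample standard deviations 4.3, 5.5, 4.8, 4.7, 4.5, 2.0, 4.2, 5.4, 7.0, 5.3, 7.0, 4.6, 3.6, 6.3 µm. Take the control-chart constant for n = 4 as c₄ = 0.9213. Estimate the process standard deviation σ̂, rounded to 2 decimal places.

s̄ = (4.3 + 5.5 + 4.8 + 4.7 + 4.5 + 2.0 + 4.2 + 5.4 + 7.0 + 5.3 + 7.0 + 4.6 + 3.6 + 6.3) / 14 = 4.9429
σ̂ = s̄ / c₄ = 4.9429 / 0.9213 = 5.3651

5.37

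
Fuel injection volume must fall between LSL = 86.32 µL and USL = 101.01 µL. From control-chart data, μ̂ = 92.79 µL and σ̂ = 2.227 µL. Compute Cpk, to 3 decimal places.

Cpu = (USL − μ̂) / (3σ̂) = (101.01 − 92.79) / (3 × 2.227) = 1.2304; Cpl = (μ̂ − LSL) / (3σ̂) = (92.79 − 86.32) / (3 × 2.227) = 0.9684; Cpk = min(Cpu, Cpl) = 0.9684

0.968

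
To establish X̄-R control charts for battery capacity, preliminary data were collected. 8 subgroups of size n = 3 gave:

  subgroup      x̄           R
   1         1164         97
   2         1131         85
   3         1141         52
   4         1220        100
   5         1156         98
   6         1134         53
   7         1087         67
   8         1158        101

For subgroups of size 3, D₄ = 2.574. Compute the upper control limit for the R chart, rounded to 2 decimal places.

210.10

R̄ = (97 + 85 + 52 + 100 + 98 + 53 + 67 + 101) / 8 = 653.0000 / 8 = 81.6250
UCL_R = D₄·R̄ = 2.574 × 81.6250 = 210.1027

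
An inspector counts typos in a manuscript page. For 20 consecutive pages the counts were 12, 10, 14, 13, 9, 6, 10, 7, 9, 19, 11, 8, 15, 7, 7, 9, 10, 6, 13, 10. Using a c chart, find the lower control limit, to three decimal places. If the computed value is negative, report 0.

0.645

c̄ = (12 + 10 + 14 + 13 + 9 + 6 + 10 + 7 + 9 + 19 + 11 + 8 + 15 + 7 + 7 + 9 + 10 + 6 + 13 + 10) / 20 = 205 / 20 = 10.2500
LCL = c̄ − 3√c̄ = 10.2500 − 3 × 3.2016 = 0.6453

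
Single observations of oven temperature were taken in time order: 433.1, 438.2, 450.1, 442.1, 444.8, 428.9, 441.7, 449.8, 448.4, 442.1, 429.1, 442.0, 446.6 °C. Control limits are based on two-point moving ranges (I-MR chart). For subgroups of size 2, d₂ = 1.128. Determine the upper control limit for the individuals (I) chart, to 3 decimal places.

464.062

X̄ = (433.1 + 438.2 + 450.1 + 442.1 + 444.8 + 428.9 + 441.7 + 449.8 + 448.4 + 442.1 + 429.1 + 442.0 + 446.6) / 13 = 441.3000
Moving ranges: 5.1, 11.9, 8.0, 2.7, 15.9, 12.8, 8.1, 1.4, 6.3, 13.0, 12.9, 4.6; M̄R̄ = 102.7000 / 12 = 8.5583
UCL = X̄ + 3·M̄R̄/d₂ = 441.3000 + 3 × 8.5583 / 1.128 = 464.0615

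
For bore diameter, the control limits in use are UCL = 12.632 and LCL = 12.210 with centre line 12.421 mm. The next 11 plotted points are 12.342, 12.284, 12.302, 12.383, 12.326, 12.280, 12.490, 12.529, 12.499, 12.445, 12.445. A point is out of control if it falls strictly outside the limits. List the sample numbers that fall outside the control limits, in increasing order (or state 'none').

All 11 points lie within [12.210, 12.632].

none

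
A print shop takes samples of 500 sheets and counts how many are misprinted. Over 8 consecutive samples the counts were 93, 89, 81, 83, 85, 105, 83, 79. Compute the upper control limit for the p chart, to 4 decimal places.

p̄ = Σdᵢ / (k·n) = 698 / (8 × 500) = 0.17450
UCL = p̄ + 3·√(p̄(1−p̄)/n) = 0.17450 + 3 × √(0.17450×0.82550/500) = 0.17450 + 3 × 0.01697 = 0.22542

0.2254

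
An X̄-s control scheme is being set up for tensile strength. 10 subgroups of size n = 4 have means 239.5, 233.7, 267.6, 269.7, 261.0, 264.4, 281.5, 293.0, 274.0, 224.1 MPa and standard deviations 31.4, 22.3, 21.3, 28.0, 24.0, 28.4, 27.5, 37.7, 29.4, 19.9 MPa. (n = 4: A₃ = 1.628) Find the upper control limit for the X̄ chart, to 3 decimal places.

X̄̄ = (239.5 + 233.7 + 267.6 + 269.7 + 261.0 + 264.4 + 281.5 + 293.0 + 274.0 + 224.1) / 10 = 260.8500
s̄ = (31.4 + 22.3 + 21.3 + 28.0 + 24.0 + 28.4 + 27.5 + 37.7 + 29.4 + 19.9) / 10 = 26.9900
UCL = X̄̄ + A₃·s̄ = 260.8500 + 1.628 × 26.9900 = 304.7897

304.790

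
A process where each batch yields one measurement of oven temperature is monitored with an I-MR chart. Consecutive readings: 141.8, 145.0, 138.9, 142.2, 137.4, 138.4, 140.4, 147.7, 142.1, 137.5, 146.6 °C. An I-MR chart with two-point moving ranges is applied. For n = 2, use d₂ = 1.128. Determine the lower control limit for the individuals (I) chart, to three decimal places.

X̄ = (141.8 + 145.0 + 138.9 + 142.2 + 137.4 + 138.4 + 140.4 + 147.7 + 142.1 + 137.5 + 146.6) / 11 = 141.6364
Moving ranges: 3.2, 6.1, 3.3, 4.8, 1.0, 2.0, 7.3, 5.6, 4.6, 9.1; M̄R̄ = 47.0000 / 10 = 4.7000
LCL = X̄ − 3·M̄R̄/d₂ = 141.6364 − 3 × 4.7000 / 1.128 = 129.1364

129.136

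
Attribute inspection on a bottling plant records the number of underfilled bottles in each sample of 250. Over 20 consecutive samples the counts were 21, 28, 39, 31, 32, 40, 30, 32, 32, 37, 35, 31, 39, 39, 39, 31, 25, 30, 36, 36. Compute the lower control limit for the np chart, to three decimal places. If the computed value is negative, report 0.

17.063

p̄ = Σdᵢ / (k·n) = 663 / (20 × 250) = 0.13260
LCL = np̄ − 3·√(np̄(1−p̄)) = 33.1500 − 3 × 5.3623 = 17.0631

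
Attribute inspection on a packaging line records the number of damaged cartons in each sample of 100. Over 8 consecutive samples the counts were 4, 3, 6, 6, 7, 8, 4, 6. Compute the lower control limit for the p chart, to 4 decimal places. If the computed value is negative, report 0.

0.0000

p̄ = Σdᵢ / (k·n) = 44 / (8 × 100) = 0.05500
LCL = p̄ − 3·√(p̄(1−p̄)/n) = 0.05500 − 3 × 0.02280 = -0.01339 → 0 (negative, so LCL = 0)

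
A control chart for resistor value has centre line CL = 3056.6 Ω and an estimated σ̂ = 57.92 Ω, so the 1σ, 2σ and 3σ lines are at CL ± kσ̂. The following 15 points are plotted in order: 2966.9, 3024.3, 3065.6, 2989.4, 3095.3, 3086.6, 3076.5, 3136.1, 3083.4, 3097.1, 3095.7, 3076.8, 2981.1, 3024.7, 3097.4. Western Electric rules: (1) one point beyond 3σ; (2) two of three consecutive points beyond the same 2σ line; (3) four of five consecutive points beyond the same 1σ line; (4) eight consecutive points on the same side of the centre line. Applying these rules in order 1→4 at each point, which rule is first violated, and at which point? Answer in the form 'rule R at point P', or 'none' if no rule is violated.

rule 4 at point 12

Zone of each point (C = within 1σ̂, B = 1σ̂–2σ̂, A = 2σ̂–3σ̂, * = beyond 3σ̂; sign = side of CL): 1:-B, 2:-C, 3:+C, 4:-B, 5:+C, 6:+C, 7:+C, 8:+B, 9:+C, 10:+C, 11:+C, 12:+C, 13:-B, 14:-C, 15:+C
Rule 4 (eight consecutive points on the same side of the centre line) is satisfied at point 12.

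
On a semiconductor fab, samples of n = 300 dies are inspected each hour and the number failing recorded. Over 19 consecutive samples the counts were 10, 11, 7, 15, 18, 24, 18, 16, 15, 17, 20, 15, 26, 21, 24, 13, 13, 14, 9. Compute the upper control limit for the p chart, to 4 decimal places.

0.0927

p̄ = Σdᵢ / (k·n) = 306 / (19 × 300) = 0.05368
UCL = p̄ + 3·√(p̄(1−p̄)/n) = 0.05368 + 3 × √(0.05368×0.94632/300) = 0.05368 + 3 × 0.01301 = 0.09272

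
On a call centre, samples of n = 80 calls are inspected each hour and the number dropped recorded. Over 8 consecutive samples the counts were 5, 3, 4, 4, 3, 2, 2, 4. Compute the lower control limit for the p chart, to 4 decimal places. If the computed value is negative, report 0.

p̄ = Σdᵢ / (k·n) = 27 / (8 × 80) = 0.04219
LCL = p̄ − 3·√(p̄(1−p̄)/n) = 0.04219 − 3 × 0.02247 = -0.02524 → 0 (negative, so LCL = 0)

0.0000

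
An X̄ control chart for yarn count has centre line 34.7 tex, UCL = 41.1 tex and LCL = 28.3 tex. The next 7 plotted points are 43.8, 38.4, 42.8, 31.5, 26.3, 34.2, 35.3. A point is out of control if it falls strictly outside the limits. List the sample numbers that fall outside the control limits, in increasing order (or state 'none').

1, 3, 5

Compare each point to [28.3, 41.1]: sample 1 = 43.8 > UCL; sample 3 = 42.8 > UCL; sample 5 = 26.3 < LCL.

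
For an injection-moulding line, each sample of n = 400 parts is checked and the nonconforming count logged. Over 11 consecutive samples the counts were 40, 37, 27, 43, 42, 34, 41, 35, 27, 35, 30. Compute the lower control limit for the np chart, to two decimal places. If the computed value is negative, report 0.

18.47

p̄ = Σdᵢ / (k·n) = 391 / (11 × 400) = 0.08886
LCL = np̄ − 3·√(np̄(1−p̄)) = 35.5455 − 3 × 5.6909 = 18.4726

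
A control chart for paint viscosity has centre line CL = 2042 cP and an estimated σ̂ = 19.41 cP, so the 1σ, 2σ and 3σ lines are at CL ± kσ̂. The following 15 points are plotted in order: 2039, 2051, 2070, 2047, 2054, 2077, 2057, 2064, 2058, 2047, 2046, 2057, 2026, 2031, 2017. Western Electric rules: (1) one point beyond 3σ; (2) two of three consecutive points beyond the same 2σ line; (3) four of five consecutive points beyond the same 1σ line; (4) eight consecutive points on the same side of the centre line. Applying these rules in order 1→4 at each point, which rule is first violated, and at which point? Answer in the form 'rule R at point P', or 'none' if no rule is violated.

rule 4 at point 9

Zone of each point (C = within 1σ̂, B = 1σ̂–2σ̂, A = 2σ̂–3σ̂, * = beyond 3σ̂; sign = side of CL): 1:-C, 2:+C, 3:+B, 4:+C, 5:+C, 6:+B, 7:+C, 8:+B, 9:+C, 10:+C, 11:+C, 12:+C, 13:-C, 14:-C, 15:-B
Rule 4 (eight consecutive points on the same side of the centre line) is satisfied at point 9.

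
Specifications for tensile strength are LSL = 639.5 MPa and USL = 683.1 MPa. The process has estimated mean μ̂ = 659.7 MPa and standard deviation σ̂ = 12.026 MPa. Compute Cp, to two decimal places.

Cp = (USL − LSL) / (6σ̂) = (683.1 − 639.5) / (6 × 12.026) = 43.6000 / 72.1560 = 0.6042

0.60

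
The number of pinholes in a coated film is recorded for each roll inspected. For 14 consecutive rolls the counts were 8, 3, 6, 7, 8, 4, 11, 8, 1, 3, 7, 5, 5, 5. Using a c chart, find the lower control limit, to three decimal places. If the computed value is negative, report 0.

0.000

c̄ = (8 + 3 + 6 + 7 + 8 + 4 + 11 + 8 + 1 + 3 + 7 + 5 + 5 + 5) / 14 = 81 / 14 = 5.7857
LCL = c̄ − 3√c̄ = 5.7857 − 3 × 2.4054 = -1.4303 → 0 (cannot be negative)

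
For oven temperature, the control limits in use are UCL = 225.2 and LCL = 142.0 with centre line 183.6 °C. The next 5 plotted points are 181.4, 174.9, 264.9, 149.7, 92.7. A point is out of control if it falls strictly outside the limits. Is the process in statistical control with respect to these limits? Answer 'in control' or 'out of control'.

Compare each point to [142.0, 225.2]: sample 3 = 264.9 > UCL; sample 5 = 92.7 < LCL.

out of control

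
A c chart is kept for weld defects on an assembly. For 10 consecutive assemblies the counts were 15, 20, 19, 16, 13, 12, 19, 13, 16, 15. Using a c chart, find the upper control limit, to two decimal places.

27.72

c̄ = (15 + 20 + 19 + 16 + 13 + 12 + 19 + 13 + 16 + 15) / 10 = 158 / 10 = 15.8000
UCL = c̄ + 3√c̄ = 15.8000 + 3 × √15.8000 = 15.8000 + 3 × 3.9749 = 27.7248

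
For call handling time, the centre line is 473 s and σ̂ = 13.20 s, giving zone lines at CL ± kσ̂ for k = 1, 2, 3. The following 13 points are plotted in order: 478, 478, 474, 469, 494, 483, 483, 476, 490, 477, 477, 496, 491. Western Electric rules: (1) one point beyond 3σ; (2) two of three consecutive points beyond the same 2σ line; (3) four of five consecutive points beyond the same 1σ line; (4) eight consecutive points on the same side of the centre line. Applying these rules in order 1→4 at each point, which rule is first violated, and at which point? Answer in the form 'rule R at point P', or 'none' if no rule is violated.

rule 4 at point 12

Zone of each point (C = within 1σ̂, B = 1σ̂–2σ̂, A = 2σ̂–3σ̂, * = beyond 3σ̂; sign = side of CL): 1:+C, 2:+C, 3:+C, 4:-C, 5:+B, 6:+C, 7:+C, 8:+C, 9:+B, 10:+C, 11:+C, 12:+B, 13:+B
Rule 4 (eight consecutive points on the same side of the centre line) is satisfied at point 12.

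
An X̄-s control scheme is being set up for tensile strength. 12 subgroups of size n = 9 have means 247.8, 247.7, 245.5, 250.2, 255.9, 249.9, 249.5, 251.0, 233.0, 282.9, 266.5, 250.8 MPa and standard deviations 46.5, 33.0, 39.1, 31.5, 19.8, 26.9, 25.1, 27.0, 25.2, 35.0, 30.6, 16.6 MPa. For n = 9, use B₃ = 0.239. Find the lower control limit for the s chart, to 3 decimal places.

7.096

s̄ = (46.5 + 33.0 + 39.1 + 31.5 + 19.8 + 26.9 + 25.1 + 27.0 + 25.2 + 35.0 + 30.6 + 16.6) / 12 = 29.6917
LCL_s = B₃·s̄ = 0.239 × 29.6917 = 7.0963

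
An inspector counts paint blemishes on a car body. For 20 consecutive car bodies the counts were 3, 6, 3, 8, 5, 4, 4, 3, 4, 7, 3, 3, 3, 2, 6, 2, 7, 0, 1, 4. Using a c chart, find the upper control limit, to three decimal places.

9.825

c̄ = (3 + 6 + 3 + 8 + 5 + 4 + 4 + 3 + 4 + 7 + 3 + 3 + 3 + 2 + 6 + 2 + 7 + 0 + 1 + 4) / 20 = 78 / 20 = 3.9000
UCL = c̄ + 3√c̄ = 3.9000 + 3 × √3.9000 = 3.9000 + 3 × 1.9748 = 9.8245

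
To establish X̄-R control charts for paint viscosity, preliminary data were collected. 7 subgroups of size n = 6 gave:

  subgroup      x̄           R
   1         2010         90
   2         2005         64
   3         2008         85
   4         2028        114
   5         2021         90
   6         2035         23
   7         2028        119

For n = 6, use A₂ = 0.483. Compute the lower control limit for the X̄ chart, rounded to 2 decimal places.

X̄̄ = (2010 + 2005 + 2008 + 2028 + 2021 + 2035 + 2028) / 7 = 14135.0000 / 7 = 2019.2857
R̄ = (90 + 64 + 85 + 114 + 90 + 23 + 119) / 7 = 585.0000 / 7 = 83.5714
LCL = X̄̄ − A₂·R̄ = 2019.2857 − 0.483 × 83.5714 = 1978.9207

1978.92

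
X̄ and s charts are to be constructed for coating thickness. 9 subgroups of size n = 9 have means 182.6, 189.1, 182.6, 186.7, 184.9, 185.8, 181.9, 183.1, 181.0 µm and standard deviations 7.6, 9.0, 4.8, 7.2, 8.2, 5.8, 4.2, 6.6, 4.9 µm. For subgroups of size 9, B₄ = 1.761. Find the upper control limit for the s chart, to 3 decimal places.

s̄ = (7.6 + 9.0 + 4.8 + 7.2 + 8.2 + 5.8 + 4.2 + 6.6 + 4.9) / 9 = 6.4778
UCL_s = B₄·s̄ = 1.761 × 6.4778 = 11.4074

11.407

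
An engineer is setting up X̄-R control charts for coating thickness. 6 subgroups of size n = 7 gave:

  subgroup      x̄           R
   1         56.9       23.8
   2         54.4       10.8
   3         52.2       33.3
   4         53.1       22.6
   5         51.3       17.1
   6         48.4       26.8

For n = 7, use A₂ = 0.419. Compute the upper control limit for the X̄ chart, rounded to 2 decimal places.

X̄̄ = (56.9 + 54.4 + 52.2 + 53.1 + 51.3 + 48.4) / 6 = 316.3000 / 6 = 52.7167
R̄ = (23.8 + 10.8 + 33.3 + 22.6 + 17.1 + 26.8) / 6 = 134.4000 / 6 = 22.4000
UCL = X̄̄ + A₂·R̄ = 52.7167 + 0.419 × 22.4000 = 62.1023

62.10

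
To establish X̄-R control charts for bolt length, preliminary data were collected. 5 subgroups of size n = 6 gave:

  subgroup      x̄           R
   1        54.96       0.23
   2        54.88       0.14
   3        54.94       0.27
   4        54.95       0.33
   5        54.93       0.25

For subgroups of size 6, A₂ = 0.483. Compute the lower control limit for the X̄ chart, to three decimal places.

X̄̄ = (54.96 + 54.88 + 54.94 + 54.95 + 54.93) / 5 = 274.6600 / 5 = 54.9320
R̄ = (0.23 + 0.14 + 0.27 + 0.33 + 0.25) / 5 = 1.2200 / 5 = 0.2440
LCL = X̄̄ − A₂·R̄ = 54.9320 − 0.483 × 0.2440 = 54.8141

54.814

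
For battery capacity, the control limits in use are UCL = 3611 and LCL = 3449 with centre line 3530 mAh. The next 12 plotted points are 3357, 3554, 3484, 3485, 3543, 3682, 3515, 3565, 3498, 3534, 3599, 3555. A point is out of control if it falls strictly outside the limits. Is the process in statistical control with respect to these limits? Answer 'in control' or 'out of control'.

out of control

Compare each point to [3449, 3611]: sample 1 = 3357 < LCL; sample 6 = 3682 > UCL.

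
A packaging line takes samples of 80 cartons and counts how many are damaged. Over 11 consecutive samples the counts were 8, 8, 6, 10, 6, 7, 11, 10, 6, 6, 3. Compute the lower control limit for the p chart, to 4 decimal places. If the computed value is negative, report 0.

p̄ = Σdᵢ / (k·n) = 81 / (11 × 80) = 0.09205
LCL = p̄ − 3·√(p̄(1−p̄)/n) = 0.09205 − 3 × 0.03232 = -0.00492 → 0 (negative, so LCL = 0)

0.0000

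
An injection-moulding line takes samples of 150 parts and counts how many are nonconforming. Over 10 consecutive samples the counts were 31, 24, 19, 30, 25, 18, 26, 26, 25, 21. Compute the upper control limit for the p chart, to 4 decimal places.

p̄ = Σdᵢ / (k·n) = 245 / (10 × 150) = 0.16333
UCL = p̄ + 3·√(p̄(1−p̄)/n) = 0.16333 + 3 × √(0.16333×0.83667/150) = 0.16333 + 3 × 0.03018 = 0.25388

0.2539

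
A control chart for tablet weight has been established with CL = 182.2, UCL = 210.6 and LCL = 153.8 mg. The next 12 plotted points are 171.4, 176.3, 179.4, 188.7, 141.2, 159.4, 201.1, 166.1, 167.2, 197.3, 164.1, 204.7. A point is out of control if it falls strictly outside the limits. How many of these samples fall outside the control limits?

1

Compare each point to [153.8, 210.6]: sample 5 = 141.2 < LCL.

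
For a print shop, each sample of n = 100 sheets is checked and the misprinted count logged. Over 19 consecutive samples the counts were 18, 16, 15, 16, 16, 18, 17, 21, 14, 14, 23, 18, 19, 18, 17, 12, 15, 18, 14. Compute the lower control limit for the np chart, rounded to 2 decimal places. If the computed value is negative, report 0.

5.58

p̄ = Σdᵢ / (k·n) = 319 / (19 × 100) = 0.16789
LCL = np̄ − 3·√(np̄(1−p̄)) = 16.7895 − 3 × 3.7377 = 5.5763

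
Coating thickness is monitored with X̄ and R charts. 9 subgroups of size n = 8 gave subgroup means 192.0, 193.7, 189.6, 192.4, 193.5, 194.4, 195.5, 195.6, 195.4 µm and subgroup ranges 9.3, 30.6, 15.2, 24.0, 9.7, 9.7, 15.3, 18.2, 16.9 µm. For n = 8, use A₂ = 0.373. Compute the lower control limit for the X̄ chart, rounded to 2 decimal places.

X̄̄ = (192.0 + 193.7 + 189.6 + 192.4 + 193.5 + 194.4 + 195.5 + 195.6 + 195.4) / 9 = 1742.1000 / 9 = 193.5667
R̄ = (9.3 + 30.6 + 15.2 + 24.0 + 9.7 + 9.7 + 15.3 + 18.2 + 16.9) / 9 = 148.9000 / 9 = 16.5444
LCL = X̄̄ − A₂·R̄ = 193.5667 − 0.373 × 16.5444 = 187.3956

187.40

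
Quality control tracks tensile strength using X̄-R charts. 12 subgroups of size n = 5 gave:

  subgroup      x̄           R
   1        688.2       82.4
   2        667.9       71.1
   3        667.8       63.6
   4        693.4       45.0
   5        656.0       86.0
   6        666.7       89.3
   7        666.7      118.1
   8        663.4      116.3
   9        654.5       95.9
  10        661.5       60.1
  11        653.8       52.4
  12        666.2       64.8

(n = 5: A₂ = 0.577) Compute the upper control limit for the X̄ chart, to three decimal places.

712.614

X̄̄ = (688.2 + 667.9 + 667.8 + 693.4 + 656.0 + 666.7 + 666.7 + 663.4 + 654.5 + 661.5 + 653.8 + 666.2) / 12 = 8006.1000 / 12 = 667.1750
R̄ = (82.4 + 71.1 + 63.6 + 45.0 + 86.0 + 89.3 + 118.1 + 116.3 + 95.9 + 60.1 + 52.4 + 64.8) / 12 = 945.0000 / 12 = 78.7500
UCL = X̄̄ + A₂·R̄ = 667.1750 + 0.577 × 78.7500 = 712.6138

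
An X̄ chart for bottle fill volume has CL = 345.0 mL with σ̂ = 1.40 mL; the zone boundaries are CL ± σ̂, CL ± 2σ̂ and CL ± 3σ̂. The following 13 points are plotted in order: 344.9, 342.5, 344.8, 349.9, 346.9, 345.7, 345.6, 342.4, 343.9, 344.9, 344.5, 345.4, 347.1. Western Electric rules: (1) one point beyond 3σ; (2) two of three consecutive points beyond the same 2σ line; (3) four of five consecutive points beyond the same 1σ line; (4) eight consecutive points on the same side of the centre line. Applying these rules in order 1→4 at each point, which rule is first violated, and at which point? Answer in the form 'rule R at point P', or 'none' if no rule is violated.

Zone of each point (C = within 1σ̂, B = 1σ̂–2σ̂, A = 2σ̂–3σ̂, * = beyond 3σ̂; sign = side of CL): 1:-C, 2:-B, 3:-C, 4:+*, 5:+B, 6:+C, 7:+C, 8:-B, 9:-C, 10:-C, 11:-C, 12:+C, 13:+B
Rule 1 (one point beyond the 3σ limits) is satisfied at point 4.

rule 1 at point 4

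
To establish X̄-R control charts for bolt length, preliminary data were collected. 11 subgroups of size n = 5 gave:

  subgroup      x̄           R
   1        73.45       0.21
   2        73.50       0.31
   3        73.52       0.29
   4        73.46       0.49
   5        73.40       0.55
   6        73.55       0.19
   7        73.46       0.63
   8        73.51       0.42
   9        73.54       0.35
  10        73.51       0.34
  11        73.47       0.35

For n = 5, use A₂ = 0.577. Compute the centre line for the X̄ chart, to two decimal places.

X̄̄ = (73.45 + 73.50 + 73.52 + 73.46 + 73.40 + 73.55 + 73.46 + 73.51 + 73.54 + 73.51 + 73.47) / 11 = 808.3700 / 11 = 73.4882
CL = X̄̄ = 73.4882

73.49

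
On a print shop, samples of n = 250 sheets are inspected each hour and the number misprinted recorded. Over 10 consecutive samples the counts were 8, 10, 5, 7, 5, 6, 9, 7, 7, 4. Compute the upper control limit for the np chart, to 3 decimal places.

p̄ = Σdᵢ / (k·n) = 68 / (10 × 250) = 0.02720
UCL = np̄ + 3·√(np̄(1−p̄)) = 6.8000 + 3 × √(6.8000×0.97280) = 6.8000 + 3 × 2.5720 = 14.5159

14.516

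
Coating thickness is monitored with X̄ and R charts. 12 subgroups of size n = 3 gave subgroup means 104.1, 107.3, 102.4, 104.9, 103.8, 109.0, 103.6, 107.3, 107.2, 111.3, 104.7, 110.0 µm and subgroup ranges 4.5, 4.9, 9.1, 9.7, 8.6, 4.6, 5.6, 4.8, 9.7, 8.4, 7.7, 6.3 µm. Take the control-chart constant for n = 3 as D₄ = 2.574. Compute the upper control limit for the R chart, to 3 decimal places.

R̄ = (4.5 + 4.9 + 9.1 + 9.7 + 8.6 + 4.6 + 5.6 + 4.8 + 9.7 + 8.4 + 7.7 + 6.3) / 12 = 83.9000 / 12 = 6.9917
UCL_R = D₄·R̄ = 2.574 × 6.9917 = 17.9965

17.997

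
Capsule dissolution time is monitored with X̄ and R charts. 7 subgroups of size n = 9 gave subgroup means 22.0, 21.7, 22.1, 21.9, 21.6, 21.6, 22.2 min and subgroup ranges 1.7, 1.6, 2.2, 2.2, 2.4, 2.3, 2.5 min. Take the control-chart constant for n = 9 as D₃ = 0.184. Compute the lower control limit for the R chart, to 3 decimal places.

0.392

R̄ = (1.7 + 1.6 + 2.2 + 2.2 + 2.4 + 2.3 + 2.5) / 7 = 14.9000 / 7 = 2.1286
LCL_R = D₃·R̄ = 0.184 × 2.1286 = 0.3917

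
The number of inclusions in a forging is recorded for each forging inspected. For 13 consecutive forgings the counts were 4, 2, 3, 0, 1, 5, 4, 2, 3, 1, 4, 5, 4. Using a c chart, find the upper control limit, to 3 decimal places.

c̄ = (4 + 2 + 3 + 0 + 1 + 5 + 4 + 2 + 3 + 1 + 4 + 5 + 4) / 13 = 38 / 13 = 2.9231
UCL = c̄ + 3√c̄ = 2.9231 + 3 × √2.9231 = 2.9231 + 3 × 1.7097 = 8.0522

8.052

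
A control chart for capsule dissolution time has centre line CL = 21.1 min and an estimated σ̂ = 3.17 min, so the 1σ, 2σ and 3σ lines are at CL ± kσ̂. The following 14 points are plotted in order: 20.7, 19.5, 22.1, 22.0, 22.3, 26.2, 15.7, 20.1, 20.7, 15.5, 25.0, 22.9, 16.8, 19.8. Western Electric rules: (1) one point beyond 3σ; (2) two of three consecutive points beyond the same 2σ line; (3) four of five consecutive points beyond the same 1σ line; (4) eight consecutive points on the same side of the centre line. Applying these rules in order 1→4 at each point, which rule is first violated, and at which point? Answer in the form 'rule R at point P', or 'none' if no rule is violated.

none

Zone of each point (C = within 1σ̂, B = 1σ̂–2σ̂, A = 2σ̂–3σ̂, * = beyond 3σ̂; sign = side of CL): 1:-C, 2:-C, 3:+C, 4:+C, 5:+C, 6:+B, 7:-B, 8:-C, 9:-C, 10:-B, 11:+B, 12:+C, 13:-B, 14:-C
No rule fires across all 14 points.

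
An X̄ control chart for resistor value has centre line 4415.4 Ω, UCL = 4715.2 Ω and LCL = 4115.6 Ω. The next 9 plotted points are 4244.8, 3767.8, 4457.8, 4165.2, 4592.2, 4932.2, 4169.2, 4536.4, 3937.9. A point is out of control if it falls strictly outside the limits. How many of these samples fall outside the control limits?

Compare each point to [4115.6, 4715.2]: sample 2 = 3767.8 < LCL; sample 6 = 4932.2 > UCL; sample 9 = 3937.9 < LCL.

3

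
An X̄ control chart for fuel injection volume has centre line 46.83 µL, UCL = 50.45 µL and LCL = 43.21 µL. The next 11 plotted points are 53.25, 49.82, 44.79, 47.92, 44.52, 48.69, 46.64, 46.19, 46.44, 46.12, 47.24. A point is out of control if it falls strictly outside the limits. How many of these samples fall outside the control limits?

1

Compare each point to [43.21, 50.45]: sample 1 = 53.25 > UCL.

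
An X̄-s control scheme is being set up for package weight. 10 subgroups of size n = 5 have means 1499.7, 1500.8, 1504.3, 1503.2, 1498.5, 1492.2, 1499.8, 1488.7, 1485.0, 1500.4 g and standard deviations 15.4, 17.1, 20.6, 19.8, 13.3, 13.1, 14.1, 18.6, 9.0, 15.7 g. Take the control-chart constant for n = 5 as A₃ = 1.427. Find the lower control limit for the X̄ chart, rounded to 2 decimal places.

1474.90

X̄̄ = (1499.7 + 1500.8 + 1504.3 + 1503.2 + 1498.5 + 1492.2 + 1499.8 + 1488.7 + 1485.0 + 1500.4) / 10 = 1497.2600
s̄ = (15.4 + 17.1 + 20.6 + 19.8 + 13.3 + 13.1 + 14.1 + 18.6 + 9.0 + 15.7) / 10 = 15.6700
LCL = X̄̄ − A₃·s̄ = 1497.2600 − 1.427 × 15.6700 = 1474.8989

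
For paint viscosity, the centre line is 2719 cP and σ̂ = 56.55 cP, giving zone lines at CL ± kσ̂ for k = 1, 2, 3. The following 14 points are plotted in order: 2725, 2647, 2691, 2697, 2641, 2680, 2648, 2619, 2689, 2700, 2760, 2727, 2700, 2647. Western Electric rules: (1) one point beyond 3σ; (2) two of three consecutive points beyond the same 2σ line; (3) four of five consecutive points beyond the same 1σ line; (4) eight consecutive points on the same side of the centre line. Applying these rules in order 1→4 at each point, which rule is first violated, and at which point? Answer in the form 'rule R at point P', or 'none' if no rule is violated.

rule 4 at point 9

Zone of each point (C = within 1σ̂, B = 1σ̂–2σ̂, A = 2σ̂–3σ̂, * = beyond 3σ̂; sign = side of CL): 1:+C, 2:-B, 3:-C, 4:-C, 5:-B, 6:-C, 7:-B, 8:-B, 9:-C, 10:-C, 11:+C, 12:+C, 13:-C, 14:-B
Rule 4 (eight consecutive points on the same side of the centre line) is satisfied at point 9.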